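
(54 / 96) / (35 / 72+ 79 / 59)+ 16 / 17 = 329339 / 263602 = 1.25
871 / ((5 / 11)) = 9581 / 5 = 1916.20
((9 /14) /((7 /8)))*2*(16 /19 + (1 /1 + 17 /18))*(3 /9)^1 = 3812 /2793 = 1.36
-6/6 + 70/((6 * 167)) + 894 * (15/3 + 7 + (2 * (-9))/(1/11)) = -166284.93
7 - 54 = -47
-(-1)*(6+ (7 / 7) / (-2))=11 / 2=5.50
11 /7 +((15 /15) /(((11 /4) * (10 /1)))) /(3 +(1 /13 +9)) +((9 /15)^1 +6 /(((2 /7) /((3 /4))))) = 4333771 /241780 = 17.92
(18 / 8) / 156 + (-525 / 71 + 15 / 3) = -35147 / 14768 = -2.38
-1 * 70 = -70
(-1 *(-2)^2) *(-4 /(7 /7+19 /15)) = 120 /17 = 7.06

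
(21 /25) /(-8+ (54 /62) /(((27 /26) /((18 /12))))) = -651 /5225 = -0.12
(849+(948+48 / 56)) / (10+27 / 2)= 25170 / 329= 76.50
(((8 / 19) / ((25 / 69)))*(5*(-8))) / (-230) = 96 / 475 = 0.20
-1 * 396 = -396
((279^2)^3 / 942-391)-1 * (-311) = 157218614552987 / 314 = 500696224691.04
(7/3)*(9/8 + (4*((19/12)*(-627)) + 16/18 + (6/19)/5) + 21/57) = -190014391/20520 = -9259.96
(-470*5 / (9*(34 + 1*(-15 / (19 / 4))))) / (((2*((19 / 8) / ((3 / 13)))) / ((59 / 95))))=-55460 / 217113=-0.26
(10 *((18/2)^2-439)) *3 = -10740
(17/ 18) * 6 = 17/ 3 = 5.67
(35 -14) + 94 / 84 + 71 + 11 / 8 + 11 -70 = 5963 / 168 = 35.49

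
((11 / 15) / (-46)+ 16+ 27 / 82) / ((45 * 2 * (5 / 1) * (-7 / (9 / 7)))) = -115376 / 17327625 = -0.01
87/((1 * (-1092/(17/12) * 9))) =-0.01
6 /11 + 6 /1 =72 /11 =6.55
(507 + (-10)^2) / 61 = 607 / 61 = 9.95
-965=-965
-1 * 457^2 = -208849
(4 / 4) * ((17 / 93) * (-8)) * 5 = -680 / 93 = -7.31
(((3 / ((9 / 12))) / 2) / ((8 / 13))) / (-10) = -13 / 40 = -0.32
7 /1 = 7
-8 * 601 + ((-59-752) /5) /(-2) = -47269 /10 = -4726.90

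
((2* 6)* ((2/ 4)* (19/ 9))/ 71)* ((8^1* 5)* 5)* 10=76000/ 213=356.81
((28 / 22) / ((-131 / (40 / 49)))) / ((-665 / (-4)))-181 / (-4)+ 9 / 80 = 4868556039 / 107325680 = 45.36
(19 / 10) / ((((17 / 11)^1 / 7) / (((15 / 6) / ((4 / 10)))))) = 7315 / 136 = 53.79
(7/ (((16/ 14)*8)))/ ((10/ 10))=49/ 64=0.77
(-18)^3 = -5832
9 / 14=0.64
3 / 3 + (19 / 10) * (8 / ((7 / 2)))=5.34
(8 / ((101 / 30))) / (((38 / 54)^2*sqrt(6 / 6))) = 174960 / 36461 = 4.80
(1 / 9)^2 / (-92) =-1 / 7452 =-0.00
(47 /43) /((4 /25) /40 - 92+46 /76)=-111625 /9333279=-0.01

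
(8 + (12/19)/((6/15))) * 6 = 1092/19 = 57.47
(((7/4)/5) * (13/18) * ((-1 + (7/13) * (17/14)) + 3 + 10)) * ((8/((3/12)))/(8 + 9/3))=9.31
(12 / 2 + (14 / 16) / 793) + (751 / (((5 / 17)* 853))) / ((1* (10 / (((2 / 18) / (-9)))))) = 65720493151 / 10958149800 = 6.00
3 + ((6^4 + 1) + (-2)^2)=1304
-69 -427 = -496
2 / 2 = 1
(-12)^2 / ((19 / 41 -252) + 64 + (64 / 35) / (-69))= -14258160 / 18571559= -0.77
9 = 9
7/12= 0.58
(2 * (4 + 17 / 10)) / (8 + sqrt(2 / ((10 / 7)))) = 456 / 313 - 57 * sqrt(35) / 1565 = 1.24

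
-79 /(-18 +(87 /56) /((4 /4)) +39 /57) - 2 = 50514 /16771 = 3.01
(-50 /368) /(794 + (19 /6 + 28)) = -75 /455492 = -0.00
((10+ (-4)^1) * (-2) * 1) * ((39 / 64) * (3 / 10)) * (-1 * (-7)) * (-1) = 2457 / 160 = 15.36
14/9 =1.56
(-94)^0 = 1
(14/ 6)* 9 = 21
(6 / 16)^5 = 243 / 32768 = 0.01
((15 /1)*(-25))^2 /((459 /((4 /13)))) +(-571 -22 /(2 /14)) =-418175 /663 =-630.73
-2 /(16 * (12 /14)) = -7 /48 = -0.15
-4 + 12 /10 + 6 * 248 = 7426 /5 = 1485.20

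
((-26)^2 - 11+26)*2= 1382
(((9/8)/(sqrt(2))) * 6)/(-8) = -27 * sqrt(2)/64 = -0.60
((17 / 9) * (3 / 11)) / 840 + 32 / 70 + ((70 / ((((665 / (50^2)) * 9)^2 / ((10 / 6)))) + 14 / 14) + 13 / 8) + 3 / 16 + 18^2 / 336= 13288234961 / 540373680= 24.59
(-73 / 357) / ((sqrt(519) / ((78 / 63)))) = -1898 * sqrt(519) / 3890943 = -0.01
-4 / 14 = -2 / 7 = -0.29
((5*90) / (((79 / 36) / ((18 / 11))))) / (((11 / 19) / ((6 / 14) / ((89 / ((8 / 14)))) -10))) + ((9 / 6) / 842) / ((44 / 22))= -813541484725203 / 140401139032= -5794.41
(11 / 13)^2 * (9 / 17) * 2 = 0.76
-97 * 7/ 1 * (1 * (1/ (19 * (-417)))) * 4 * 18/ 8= 2037/ 2641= 0.77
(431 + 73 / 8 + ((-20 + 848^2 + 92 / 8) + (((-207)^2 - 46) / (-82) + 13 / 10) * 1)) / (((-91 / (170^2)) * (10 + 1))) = -1703921598165 / 82082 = -20758772.91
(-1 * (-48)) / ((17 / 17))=48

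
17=17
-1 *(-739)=739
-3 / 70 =-0.04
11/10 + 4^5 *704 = 7208971/10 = 720897.10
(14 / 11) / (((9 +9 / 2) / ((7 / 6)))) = 98 / 891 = 0.11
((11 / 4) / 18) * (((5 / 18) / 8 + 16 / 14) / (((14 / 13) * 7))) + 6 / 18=0.36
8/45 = 0.18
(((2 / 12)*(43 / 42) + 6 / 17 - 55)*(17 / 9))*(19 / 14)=-4434163 / 31752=-139.65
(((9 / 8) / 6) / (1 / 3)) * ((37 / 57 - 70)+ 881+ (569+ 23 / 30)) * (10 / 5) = 2362221 / 1520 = 1554.09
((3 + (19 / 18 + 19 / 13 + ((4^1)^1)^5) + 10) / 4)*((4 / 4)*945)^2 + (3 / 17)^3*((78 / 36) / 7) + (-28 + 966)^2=232958532.22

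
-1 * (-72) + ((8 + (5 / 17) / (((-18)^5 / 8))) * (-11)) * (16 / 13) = -473808956 / 13049829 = -36.31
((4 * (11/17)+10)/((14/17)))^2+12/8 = 23045/98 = 235.15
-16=-16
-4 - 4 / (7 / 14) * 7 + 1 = -59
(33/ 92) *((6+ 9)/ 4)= 495/ 368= 1.35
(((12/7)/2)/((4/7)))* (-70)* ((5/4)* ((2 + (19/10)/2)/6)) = -2065/32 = -64.53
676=676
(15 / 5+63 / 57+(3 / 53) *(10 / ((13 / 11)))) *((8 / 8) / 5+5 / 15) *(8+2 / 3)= 106688 / 5035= 21.19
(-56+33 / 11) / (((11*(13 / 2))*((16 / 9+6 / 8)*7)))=-0.04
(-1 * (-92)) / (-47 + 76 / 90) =-4140 / 2077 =-1.99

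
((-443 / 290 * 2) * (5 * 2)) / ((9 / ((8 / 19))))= -7088 / 4959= -1.43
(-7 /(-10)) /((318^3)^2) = 7 /10341004328346240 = 0.00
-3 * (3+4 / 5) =-57 / 5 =-11.40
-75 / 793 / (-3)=25 / 793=0.03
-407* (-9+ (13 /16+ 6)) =14245 /16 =890.31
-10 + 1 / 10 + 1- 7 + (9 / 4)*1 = -273 / 20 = -13.65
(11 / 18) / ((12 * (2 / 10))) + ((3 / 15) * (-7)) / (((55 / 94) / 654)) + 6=-92580187 / 59400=-1558.59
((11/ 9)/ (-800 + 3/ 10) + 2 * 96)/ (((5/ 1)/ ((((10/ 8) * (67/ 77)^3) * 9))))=188916157849/ 663798982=284.60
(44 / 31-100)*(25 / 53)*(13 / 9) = -993200 / 14787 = -67.17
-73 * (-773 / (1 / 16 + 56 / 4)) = 902864 / 225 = 4012.73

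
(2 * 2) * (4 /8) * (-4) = -8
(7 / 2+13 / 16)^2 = 4761 / 256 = 18.60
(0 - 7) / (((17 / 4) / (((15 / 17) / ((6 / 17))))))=-70 / 17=-4.12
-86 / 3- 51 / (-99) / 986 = -18289 / 638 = -28.67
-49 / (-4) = 49 / 4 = 12.25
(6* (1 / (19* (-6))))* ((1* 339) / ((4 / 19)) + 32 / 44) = -70883 / 836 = -84.79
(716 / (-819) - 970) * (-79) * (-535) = -41033999.62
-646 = -646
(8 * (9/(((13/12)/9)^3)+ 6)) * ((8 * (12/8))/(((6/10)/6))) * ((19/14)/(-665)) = -10121.93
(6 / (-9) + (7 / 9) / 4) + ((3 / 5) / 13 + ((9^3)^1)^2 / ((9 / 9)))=1243570943 / 2340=531440.57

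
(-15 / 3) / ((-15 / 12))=4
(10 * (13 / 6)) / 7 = 65 / 21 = 3.10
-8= -8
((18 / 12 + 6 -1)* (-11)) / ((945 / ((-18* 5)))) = 6.81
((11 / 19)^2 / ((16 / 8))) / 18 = 121 / 12996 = 0.01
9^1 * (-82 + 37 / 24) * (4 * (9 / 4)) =-52137 / 8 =-6517.12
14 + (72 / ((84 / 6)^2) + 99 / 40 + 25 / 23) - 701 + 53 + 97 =-533.07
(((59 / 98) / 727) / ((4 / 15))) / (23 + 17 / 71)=4189 / 31348240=0.00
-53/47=-1.13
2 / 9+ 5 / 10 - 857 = -15413 / 18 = -856.28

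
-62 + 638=576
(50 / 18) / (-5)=-5 / 9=-0.56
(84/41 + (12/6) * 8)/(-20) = -37/41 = -0.90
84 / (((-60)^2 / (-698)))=-2443 / 150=-16.29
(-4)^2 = 16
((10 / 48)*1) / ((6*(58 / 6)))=5 / 1392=0.00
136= 136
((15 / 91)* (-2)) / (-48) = 5 / 728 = 0.01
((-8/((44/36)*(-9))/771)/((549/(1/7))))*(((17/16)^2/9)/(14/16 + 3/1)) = 289/36373211028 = 0.00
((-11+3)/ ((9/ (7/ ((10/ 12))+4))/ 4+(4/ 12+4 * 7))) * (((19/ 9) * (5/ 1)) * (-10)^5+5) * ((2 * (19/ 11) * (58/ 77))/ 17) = 8308159045376/ 183284871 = 45329.21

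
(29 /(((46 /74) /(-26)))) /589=-27898 /13547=-2.06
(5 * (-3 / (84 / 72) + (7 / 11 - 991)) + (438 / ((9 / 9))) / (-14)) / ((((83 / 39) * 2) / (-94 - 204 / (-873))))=9746865193 / 88561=110058.21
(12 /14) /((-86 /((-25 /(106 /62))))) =2325 /15953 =0.15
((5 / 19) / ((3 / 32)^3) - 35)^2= 80869.83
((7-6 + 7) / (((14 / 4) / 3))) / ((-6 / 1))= -1.14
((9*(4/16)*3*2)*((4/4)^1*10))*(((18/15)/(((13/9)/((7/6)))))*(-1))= -1701/13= -130.85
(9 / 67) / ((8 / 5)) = 45 / 536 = 0.08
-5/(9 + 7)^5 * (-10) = 25/524288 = 0.00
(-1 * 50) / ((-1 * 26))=25 / 13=1.92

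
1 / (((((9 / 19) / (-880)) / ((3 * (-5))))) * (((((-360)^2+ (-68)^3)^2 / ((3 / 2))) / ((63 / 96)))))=5775 / 7192182784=0.00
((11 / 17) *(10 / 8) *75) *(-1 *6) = -12375 / 34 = -363.97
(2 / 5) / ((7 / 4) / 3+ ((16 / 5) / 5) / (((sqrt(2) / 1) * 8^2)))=42000 / 61241 - 360 * sqrt(2) / 61241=0.68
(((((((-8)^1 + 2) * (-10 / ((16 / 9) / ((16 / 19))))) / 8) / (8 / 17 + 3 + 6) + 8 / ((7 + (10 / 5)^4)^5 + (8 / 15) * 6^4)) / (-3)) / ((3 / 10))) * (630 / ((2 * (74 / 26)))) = -24006193953625 / 520402029899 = -46.13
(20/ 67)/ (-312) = -5/ 5226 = -0.00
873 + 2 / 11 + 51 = 10166 / 11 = 924.18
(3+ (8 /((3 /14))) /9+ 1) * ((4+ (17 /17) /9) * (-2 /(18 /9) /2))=-4070 /243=-16.75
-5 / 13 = -0.38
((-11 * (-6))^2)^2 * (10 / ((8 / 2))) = 47436840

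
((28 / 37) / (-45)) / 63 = -4 / 14985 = -0.00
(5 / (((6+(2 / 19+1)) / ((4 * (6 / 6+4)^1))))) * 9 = 380 / 3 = 126.67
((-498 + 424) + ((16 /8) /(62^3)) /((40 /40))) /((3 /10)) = -44090675 /178746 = -246.67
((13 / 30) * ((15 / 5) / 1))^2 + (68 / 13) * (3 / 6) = 5597 / 1300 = 4.31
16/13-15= -13.77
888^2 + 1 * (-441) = 788103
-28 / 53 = -0.53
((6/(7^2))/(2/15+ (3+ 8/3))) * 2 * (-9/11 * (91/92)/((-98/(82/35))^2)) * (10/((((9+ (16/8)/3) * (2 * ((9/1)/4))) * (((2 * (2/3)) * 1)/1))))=-0.00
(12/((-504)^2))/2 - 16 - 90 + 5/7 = -4457375/42336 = -105.29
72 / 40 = 9 / 5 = 1.80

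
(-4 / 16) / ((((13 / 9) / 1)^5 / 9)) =-0.36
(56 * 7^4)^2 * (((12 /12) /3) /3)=18078415936 /9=2008712881.78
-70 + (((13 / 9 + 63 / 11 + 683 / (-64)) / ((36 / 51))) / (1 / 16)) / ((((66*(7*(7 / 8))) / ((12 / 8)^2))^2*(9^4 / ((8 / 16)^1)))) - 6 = -152976626576945 / 2012850344736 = -76.00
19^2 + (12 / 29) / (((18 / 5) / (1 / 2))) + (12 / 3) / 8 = 62911 / 174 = 361.56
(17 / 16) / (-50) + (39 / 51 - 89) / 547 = -1358083 / 7439200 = -0.18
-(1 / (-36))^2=-1 / 1296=-0.00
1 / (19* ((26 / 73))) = 73 / 494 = 0.15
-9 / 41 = -0.22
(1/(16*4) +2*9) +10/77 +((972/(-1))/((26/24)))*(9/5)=-1596.87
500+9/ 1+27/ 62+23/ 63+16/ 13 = 25949149/ 50778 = 511.03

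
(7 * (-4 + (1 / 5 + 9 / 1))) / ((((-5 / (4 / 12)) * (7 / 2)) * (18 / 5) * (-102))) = 0.00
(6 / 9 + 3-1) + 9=35 / 3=11.67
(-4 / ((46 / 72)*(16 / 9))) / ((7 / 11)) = -891 / 161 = -5.53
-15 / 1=-15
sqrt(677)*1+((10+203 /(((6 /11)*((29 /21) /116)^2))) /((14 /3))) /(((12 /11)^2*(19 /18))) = sqrt(677)+476622267 /1064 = 447979.28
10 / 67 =0.15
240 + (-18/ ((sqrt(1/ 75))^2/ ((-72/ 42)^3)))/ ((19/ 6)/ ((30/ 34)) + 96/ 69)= 5677532880/ 3535987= 1605.64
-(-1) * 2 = 2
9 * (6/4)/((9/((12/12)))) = 3/2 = 1.50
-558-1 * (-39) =-519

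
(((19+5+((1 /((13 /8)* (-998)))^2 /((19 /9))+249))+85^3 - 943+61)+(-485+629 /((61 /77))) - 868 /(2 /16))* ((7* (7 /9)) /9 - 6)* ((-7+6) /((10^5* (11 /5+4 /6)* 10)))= 170193357428960063 /149011523487450000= 1.14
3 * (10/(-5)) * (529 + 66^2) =-29310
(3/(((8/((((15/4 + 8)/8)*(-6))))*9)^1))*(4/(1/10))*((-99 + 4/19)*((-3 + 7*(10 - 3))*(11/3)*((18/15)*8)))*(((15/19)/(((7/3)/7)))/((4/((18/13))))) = 9039359835/4693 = 1926136.76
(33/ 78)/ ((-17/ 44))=-242/ 221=-1.10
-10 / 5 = -2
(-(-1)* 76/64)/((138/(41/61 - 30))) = -0.25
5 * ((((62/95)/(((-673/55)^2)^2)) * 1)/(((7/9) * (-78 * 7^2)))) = -851008125/17380062353032561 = -0.00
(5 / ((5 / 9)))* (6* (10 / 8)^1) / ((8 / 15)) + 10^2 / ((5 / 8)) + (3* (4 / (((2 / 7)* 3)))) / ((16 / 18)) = 302.31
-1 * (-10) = 10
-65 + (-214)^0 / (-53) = -3446 / 53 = -65.02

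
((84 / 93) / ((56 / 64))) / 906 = 16 / 14043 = 0.00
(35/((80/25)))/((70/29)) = 4.53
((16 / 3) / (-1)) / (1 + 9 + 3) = -16 / 39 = -0.41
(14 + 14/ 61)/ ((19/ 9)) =7812/ 1159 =6.74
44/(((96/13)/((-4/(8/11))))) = -1573/48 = -32.77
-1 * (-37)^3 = 50653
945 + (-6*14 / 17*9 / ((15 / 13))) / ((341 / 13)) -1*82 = 24971467 / 28985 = 861.53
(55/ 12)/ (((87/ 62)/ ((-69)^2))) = 901945/ 58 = 15550.78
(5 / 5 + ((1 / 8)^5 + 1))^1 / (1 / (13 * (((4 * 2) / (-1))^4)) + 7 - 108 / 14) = -5963867 / 2129864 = -2.80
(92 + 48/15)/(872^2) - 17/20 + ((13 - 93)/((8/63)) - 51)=-681.85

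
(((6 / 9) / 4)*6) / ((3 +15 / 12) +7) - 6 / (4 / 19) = -2557 / 90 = -28.41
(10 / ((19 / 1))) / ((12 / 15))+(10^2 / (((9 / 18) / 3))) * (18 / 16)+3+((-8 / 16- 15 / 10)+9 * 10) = 29133 / 38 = 766.66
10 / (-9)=-10 / 9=-1.11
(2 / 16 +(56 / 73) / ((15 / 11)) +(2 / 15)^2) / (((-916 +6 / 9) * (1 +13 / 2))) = -92681 / 902061000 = -0.00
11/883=0.01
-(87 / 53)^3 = -4.42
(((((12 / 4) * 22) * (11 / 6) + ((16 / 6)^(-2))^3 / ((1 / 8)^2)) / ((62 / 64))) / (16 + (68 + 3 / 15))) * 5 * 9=66.85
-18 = -18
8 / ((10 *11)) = 0.07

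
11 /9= 1.22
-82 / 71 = -1.15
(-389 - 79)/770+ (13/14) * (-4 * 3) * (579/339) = -854412/43505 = -19.64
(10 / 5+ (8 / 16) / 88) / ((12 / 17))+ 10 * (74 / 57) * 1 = 634979 / 40128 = 15.82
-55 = -55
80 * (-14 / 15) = -224 / 3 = -74.67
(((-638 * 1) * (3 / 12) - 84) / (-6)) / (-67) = -487 / 804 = -0.61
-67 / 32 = -2.09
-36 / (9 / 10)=-40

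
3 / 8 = 0.38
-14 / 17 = -0.82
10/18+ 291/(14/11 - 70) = -103/28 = -3.68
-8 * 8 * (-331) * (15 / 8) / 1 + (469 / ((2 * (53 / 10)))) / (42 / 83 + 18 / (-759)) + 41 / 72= 64111826411 / 1610352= 39812.31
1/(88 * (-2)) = -0.01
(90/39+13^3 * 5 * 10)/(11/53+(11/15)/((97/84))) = 36708796400/281567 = 130373.22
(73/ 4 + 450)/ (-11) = -1873/ 44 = -42.57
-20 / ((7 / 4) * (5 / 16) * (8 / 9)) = -288 / 7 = -41.14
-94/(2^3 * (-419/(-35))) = -1645/1676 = -0.98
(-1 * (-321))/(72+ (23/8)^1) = 2568/599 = 4.29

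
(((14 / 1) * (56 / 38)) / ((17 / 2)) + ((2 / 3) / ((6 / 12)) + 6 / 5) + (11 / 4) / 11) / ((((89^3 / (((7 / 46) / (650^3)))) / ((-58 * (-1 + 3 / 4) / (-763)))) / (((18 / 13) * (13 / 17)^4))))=-0.00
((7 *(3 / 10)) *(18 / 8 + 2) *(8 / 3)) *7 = 833 / 5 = 166.60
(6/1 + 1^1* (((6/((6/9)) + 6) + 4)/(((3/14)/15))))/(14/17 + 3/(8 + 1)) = 68136/59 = 1154.85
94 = 94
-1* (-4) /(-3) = -4 /3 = -1.33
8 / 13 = 0.62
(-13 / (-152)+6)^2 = 855625 / 23104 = 37.03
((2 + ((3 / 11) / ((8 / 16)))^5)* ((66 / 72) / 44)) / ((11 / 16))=329878 / 5314683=0.06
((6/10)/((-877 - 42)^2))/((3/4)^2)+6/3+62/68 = 1254173629/430726110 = 2.91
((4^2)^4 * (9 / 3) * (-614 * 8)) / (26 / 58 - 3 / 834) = -2595261251584 / 1195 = -2171766737.73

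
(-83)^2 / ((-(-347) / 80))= 551120 / 347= 1588.24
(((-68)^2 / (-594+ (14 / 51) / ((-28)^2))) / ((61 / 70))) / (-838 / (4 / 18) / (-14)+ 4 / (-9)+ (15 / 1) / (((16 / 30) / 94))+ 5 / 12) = -14559773760 / 4747960553083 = -0.00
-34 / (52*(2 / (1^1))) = -17 / 52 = -0.33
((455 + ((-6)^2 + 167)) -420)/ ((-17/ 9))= -126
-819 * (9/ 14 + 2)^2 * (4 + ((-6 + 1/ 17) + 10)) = -21943701/ 476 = -46100.21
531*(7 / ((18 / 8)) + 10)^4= 11438788784 / 729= 15691068.29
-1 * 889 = -889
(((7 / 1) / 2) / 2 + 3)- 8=-13 / 4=-3.25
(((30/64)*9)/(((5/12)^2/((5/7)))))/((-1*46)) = -243/644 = -0.38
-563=-563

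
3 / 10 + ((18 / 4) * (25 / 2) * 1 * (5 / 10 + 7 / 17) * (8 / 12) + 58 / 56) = 42277 / 1190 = 35.53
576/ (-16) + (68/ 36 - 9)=-388/ 9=-43.11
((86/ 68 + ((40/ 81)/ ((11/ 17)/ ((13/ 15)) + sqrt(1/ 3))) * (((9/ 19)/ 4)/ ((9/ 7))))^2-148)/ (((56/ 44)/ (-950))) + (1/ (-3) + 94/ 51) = 534006363444125 * sqrt(3)/ 3733092280539 + 1410707451295799176729/ 12946364028909252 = 109213.30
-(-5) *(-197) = -985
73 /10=7.30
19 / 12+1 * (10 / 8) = 17 / 6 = 2.83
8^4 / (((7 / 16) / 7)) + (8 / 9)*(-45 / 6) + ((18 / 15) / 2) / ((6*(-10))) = 19658797 / 300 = 65529.32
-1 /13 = -0.08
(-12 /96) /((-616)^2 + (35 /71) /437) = -31027 /94187050776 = -0.00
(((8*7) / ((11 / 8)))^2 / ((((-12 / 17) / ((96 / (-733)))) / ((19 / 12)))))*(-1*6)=-259309568 / 88693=-2923.68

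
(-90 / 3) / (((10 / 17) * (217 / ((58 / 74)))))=-1479 / 8029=-0.18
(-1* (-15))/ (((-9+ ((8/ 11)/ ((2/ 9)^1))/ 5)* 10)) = -55/ 306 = -0.18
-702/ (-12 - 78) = 39/ 5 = 7.80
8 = 8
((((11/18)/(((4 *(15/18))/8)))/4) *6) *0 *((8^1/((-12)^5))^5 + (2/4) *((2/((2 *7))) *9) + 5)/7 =0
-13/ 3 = -4.33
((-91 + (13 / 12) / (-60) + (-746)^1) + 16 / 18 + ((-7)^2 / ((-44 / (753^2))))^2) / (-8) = -1447349235340753 / 29040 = -49839849701.82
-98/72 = -49/36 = -1.36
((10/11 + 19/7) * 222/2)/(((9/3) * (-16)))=-10323/1232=-8.38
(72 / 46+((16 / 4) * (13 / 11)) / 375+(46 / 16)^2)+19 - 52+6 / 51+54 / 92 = -2317579877 / 103224000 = -22.45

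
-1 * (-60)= 60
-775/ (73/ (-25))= 19375/ 73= 265.41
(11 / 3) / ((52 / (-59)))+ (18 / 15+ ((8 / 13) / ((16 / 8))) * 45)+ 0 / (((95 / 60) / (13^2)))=8491 / 780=10.89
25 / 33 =0.76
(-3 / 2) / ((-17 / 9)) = 27 / 34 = 0.79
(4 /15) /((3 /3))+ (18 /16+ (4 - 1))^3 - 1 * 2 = 525743 /7680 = 68.46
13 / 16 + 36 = 36.81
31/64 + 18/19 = 1741/1216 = 1.43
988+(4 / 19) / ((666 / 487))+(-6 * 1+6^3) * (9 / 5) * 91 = 35386.15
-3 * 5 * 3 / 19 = -45 / 19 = -2.37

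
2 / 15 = 0.13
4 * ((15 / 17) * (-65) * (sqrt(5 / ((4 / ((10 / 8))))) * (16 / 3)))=-26000 / 17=-1529.41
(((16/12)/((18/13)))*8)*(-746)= -155168/27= -5746.96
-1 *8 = -8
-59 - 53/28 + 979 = 25707/28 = 918.11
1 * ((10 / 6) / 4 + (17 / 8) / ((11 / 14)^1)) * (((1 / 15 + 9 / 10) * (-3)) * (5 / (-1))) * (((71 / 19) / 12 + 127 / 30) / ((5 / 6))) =468959 / 1900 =246.82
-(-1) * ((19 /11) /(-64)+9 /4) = 1565 /704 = 2.22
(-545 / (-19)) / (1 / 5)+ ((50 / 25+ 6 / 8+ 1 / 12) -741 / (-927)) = 147.05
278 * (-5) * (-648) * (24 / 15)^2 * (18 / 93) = 69175296 / 155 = 446292.23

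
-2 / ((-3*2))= 1 / 3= 0.33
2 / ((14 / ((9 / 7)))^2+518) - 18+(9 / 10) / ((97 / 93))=-428478993 / 25007570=-17.13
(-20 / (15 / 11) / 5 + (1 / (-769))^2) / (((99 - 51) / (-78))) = 338258297 / 70963320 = 4.77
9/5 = 1.80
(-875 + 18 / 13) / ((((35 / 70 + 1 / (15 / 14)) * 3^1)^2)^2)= -113570000 / 44444413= -2.56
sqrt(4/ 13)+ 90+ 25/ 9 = 2 * sqrt(13)/ 13+ 835/ 9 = 93.33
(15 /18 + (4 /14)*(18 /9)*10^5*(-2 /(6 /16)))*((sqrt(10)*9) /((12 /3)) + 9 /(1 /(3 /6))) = -38399895*sqrt(10) /56-38399895 /28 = -3539837.86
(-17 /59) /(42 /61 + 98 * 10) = -1037 /3529498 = -0.00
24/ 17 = 1.41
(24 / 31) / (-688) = -3 / 2666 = -0.00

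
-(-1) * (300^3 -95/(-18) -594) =485989403/18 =26999411.28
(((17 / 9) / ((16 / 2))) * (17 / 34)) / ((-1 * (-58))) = 17 / 8352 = 0.00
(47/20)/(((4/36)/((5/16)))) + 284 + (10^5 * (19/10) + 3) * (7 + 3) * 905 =110049756199/64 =1719527440.61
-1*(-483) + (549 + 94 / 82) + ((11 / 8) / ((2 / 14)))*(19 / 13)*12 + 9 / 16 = 10255061 / 8528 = 1202.52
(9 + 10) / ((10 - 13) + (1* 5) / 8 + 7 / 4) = -152 / 5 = -30.40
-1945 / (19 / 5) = -9725 / 19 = -511.84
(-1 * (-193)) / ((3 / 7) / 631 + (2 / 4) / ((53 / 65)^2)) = 4789238258 / 18678679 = 256.40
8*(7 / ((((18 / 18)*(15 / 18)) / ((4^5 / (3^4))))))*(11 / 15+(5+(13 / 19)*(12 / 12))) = 209764352 / 38475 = 5451.96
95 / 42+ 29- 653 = -26113 / 42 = -621.74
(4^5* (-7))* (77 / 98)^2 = -30976 / 7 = -4425.14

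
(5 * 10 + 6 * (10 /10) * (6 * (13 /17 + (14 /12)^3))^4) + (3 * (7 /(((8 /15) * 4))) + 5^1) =5571499419391141 /23380534656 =238296.49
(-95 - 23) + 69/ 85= -9961/ 85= -117.19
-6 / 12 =-1 / 2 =-0.50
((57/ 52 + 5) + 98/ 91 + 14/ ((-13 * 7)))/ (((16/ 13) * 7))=365/ 448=0.81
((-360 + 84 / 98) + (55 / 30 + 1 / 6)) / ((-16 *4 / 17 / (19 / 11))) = 201875 / 1232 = 163.86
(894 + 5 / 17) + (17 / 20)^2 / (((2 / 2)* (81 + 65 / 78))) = 1492949339 / 1669400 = 894.30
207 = 207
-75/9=-25/3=-8.33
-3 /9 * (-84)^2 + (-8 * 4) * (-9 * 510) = 144528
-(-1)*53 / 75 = 53 / 75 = 0.71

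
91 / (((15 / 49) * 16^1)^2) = 218491 / 57600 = 3.79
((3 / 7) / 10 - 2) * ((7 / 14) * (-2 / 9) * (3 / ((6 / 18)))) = 137 / 70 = 1.96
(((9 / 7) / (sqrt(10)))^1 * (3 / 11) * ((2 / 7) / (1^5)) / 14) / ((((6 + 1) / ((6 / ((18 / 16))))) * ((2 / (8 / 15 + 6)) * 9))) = 8 * sqrt(10) / 40425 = 0.00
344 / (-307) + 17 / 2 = 4531 / 614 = 7.38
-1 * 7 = -7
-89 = -89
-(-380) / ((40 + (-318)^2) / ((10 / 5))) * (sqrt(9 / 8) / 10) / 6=19 * sqrt(2) / 202328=0.00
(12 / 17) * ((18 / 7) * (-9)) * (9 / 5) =-17496 / 595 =-29.41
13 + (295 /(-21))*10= -2677 /21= -127.48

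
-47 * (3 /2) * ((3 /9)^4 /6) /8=-47 /2592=-0.02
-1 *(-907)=907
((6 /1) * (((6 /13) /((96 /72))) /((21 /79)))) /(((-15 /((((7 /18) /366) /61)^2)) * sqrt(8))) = -553 * sqrt(2) /13996483750080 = -0.00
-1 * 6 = -6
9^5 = 59049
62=62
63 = 63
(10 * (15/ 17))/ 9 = 0.98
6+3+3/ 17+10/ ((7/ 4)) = 1772/ 119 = 14.89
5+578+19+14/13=7840/13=603.08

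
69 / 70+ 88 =6229 / 70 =88.99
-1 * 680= -680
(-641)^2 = 410881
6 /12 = 1 /2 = 0.50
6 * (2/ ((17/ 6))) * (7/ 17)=504/ 289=1.74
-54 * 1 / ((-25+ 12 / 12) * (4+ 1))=9 / 20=0.45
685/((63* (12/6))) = 685/126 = 5.44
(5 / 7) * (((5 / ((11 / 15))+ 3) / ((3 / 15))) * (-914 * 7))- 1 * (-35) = -2467415 / 11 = -224310.45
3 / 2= 1.50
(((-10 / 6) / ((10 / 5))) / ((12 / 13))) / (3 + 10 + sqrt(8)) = -845 / 11592 + 65*sqrt(2) / 5796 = -0.06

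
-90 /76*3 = -135 /38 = -3.55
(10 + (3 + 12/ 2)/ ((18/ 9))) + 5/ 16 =237/ 16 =14.81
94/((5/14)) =1316/5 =263.20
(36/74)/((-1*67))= -18/2479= -0.01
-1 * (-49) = 49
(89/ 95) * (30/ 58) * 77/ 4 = 20559/ 2204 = 9.33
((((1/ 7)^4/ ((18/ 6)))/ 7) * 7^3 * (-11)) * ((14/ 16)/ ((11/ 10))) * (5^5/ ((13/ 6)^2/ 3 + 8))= -140625/ 7231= -19.45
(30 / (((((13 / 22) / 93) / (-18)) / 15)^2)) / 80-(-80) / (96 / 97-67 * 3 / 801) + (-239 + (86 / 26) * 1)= 2189540811736774 / 3233477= 677147482.95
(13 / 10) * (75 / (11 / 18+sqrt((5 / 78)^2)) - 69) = 21606 / 395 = 54.70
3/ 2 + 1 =5/ 2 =2.50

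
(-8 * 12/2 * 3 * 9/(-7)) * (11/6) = 2376/7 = 339.43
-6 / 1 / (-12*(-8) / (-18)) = 9 / 8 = 1.12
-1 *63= -63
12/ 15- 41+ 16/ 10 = -193/ 5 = -38.60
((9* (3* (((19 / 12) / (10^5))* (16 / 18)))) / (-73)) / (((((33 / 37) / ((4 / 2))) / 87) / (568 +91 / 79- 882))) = 100772941 / 317185000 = 0.32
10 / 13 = 0.77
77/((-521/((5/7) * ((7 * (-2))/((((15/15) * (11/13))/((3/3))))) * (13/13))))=910/521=1.75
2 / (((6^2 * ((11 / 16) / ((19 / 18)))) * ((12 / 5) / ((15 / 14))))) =475 / 12474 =0.04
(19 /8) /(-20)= -19 /160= -0.12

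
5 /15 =1 /3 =0.33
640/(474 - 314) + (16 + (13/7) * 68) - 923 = -5437/7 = -776.71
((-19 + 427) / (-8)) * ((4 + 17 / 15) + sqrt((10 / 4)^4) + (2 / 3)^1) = -12291 / 20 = -614.55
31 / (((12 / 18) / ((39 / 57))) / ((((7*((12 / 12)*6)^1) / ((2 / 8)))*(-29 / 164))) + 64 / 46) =16934463 / 742115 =22.82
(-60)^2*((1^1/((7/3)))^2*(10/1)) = 324000/49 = 6612.24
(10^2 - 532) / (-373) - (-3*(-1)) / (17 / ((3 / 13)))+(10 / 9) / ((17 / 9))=140605 / 82433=1.71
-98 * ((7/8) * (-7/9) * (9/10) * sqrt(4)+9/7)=-119/20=-5.95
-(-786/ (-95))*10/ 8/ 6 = -131/ 76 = -1.72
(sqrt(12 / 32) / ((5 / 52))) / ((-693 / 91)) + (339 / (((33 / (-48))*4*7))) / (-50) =678 / 1925 - 169*sqrt(6) / 495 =-0.48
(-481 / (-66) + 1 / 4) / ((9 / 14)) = 6965 / 594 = 11.73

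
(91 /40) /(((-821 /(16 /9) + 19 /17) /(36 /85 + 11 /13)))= -19642 /3132725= -0.01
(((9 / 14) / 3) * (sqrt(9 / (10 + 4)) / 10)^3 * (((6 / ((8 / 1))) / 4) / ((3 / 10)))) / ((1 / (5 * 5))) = 81 * sqrt(14) / 175616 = 0.00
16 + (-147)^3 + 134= -3176373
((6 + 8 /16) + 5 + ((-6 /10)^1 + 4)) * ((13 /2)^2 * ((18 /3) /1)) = 75543 /20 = 3777.15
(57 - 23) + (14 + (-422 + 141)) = -233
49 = 49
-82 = -82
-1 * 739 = -739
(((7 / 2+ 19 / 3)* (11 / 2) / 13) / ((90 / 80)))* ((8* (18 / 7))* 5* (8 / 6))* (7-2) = 2535.78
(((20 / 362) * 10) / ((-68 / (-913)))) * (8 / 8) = 22825 / 3077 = 7.42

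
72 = 72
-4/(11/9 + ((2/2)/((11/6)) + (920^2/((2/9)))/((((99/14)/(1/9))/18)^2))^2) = -4743684/110084201972336695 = -0.00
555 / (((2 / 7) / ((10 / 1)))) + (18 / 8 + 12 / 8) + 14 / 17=19429.57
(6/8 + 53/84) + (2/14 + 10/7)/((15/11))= 38/15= 2.53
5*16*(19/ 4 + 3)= 620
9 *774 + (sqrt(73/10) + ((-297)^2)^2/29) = sqrt(730)/10 + 7781029695/29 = 268311371.49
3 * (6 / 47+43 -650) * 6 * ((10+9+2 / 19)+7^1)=-254653344 / 893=-285166.12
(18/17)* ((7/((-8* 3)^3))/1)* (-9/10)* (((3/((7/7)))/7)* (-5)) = -9/8704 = -0.00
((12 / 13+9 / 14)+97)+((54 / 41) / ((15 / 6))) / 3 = 3684047 / 37310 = 98.74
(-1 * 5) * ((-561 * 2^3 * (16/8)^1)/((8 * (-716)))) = -2805/358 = -7.84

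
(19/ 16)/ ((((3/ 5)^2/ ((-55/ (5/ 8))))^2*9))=5747500/ 729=7884.09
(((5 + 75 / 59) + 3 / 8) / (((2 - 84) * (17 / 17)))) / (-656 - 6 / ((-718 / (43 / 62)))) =34911673 / 282560854888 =0.00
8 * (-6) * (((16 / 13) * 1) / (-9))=256 / 39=6.56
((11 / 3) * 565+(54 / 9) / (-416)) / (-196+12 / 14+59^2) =9048977 / 14352624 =0.63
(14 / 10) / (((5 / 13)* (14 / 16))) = 104 / 25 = 4.16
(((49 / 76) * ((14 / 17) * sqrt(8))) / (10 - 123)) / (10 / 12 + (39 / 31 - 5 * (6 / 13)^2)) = -10781862 * sqrt(2) / 1177494239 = -0.01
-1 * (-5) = 5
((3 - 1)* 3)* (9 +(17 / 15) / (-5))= 1316 / 25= 52.64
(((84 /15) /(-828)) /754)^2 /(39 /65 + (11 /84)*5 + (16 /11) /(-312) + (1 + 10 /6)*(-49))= -3773 /6068816287708005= -0.00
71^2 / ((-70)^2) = 1.03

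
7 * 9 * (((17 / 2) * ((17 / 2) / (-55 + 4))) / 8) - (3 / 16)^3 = -45723 / 4096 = -11.16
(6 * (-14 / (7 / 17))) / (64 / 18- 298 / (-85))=-78030 / 2701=-28.89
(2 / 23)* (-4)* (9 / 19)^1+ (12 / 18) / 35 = -6686 / 45885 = -0.15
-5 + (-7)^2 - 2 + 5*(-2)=32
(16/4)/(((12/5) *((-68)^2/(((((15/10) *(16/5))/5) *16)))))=0.01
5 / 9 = 0.56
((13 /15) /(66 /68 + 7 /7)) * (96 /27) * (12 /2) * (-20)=-113152 /603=-187.65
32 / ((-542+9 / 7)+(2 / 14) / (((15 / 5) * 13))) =-4368 / 73807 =-0.06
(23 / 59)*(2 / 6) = 23 / 177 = 0.13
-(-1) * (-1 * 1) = -1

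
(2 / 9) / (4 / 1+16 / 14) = 0.04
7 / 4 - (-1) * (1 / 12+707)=4253 / 6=708.83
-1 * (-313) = 313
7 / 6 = 1.17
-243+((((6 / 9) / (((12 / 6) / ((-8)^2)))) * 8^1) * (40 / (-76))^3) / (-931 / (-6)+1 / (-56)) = -8694434381 / 35755967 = -243.16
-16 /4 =-4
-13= -13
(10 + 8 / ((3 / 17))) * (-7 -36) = -7138 / 3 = -2379.33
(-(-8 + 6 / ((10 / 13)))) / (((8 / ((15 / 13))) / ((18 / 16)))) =27 / 832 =0.03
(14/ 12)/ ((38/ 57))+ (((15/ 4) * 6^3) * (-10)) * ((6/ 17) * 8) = -1555081/ 68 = -22868.84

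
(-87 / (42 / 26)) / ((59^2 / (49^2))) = -129311 / 3481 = -37.15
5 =5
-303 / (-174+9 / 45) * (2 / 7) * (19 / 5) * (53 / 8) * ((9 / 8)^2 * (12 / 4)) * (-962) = -35663457843 / 778624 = -45803.18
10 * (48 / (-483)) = -160 / 161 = -0.99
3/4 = 0.75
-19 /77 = -0.25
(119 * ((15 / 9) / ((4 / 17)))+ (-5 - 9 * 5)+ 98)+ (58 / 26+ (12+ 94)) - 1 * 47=148535 / 156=952.15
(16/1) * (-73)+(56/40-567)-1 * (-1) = -8663/5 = -1732.60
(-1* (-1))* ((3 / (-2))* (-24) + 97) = 133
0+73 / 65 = 73 / 65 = 1.12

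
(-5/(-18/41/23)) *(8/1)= 18860/9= 2095.56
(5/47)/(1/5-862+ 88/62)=-775/6267873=-0.00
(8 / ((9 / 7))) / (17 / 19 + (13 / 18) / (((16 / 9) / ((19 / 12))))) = 19456 / 4809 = 4.05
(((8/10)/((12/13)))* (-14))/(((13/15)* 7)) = -2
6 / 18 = 0.33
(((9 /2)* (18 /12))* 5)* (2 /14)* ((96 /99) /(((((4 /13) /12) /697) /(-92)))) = -900300960 /77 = -11692220.26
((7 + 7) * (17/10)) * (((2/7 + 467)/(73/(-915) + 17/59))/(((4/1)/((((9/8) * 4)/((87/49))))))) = 33821.01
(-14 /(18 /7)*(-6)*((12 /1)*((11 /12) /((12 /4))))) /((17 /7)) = 7546 /153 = 49.32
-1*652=-652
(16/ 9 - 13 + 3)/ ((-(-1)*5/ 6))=-148/ 15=-9.87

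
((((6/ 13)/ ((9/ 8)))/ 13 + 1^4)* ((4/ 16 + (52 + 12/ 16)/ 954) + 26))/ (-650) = -52499263/ 1257562800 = -0.04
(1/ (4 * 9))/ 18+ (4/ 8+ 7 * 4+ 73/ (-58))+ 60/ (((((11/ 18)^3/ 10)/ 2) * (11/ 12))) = 1585662638909/ 275133672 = 5763.24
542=542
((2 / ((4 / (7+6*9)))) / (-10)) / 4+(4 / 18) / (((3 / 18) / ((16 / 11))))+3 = 11027 / 2640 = 4.18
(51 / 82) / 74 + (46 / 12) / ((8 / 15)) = 174659 / 24272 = 7.20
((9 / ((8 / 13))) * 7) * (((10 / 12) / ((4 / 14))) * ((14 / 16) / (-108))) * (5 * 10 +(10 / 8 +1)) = -4659655 / 36864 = -126.40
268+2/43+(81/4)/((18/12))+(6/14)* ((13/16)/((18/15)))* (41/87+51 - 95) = 32192401/119712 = 268.92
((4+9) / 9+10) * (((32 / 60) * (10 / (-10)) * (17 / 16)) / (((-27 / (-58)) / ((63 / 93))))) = -355453 / 37665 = -9.44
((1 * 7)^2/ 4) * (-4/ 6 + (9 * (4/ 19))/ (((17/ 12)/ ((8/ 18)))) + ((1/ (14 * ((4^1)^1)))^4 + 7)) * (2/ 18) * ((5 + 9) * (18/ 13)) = 5078382509/ 27783168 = 182.79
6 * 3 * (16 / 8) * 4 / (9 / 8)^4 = 65536 / 729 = 89.90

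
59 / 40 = 1.48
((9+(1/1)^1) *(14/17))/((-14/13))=-130/17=-7.65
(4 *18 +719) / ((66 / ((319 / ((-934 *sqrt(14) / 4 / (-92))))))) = 150742 *sqrt(14) / 1401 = 402.59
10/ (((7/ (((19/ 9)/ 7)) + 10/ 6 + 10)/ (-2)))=-285/ 497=-0.57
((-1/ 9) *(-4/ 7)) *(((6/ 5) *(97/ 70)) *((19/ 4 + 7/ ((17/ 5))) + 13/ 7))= 5335/ 5831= 0.91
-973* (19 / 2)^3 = -6673807 / 8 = -834225.88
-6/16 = -0.38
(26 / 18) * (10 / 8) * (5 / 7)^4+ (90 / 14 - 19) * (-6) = 6560369 / 86436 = 75.90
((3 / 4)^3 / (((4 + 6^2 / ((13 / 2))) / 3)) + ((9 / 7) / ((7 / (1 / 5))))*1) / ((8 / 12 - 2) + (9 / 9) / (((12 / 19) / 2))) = 988227 / 10693760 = 0.09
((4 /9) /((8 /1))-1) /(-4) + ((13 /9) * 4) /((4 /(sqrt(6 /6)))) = 121 /72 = 1.68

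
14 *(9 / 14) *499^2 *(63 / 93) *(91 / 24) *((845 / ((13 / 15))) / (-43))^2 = 1357038798058125 / 458552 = 2959400020.19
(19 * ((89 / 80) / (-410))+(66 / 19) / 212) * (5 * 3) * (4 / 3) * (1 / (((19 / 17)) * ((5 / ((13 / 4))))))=-256721777 / 627562400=-0.41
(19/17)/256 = 19/4352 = 0.00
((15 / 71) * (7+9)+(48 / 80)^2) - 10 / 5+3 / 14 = 48571 / 24850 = 1.95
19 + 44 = 63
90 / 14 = 45 / 7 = 6.43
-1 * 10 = -10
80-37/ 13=1003/ 13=77.15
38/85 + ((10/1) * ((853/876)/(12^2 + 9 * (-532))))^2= 157224604414117/351683156600640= 0.45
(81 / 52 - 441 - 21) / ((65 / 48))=-287316 / 845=-340.02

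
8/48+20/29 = 149/174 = 0.86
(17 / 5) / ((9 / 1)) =17 / 45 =0.38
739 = 739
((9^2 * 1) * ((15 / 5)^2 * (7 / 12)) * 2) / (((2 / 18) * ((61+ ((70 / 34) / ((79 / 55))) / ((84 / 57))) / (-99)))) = -4070877426 / 332917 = -12227.90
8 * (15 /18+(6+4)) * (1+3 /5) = 416 /3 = 138.67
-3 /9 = -1 /3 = -0.33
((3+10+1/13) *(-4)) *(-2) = 1360/13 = 104.62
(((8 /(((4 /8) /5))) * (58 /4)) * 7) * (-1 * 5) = -40600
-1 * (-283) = 283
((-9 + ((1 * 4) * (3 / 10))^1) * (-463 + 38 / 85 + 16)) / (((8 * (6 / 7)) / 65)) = 44903131 / 1360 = 33017.01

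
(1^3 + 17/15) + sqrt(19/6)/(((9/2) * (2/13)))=32/15 + 13 * sqrt(114)/54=4.70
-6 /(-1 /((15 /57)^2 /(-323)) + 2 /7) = -1050 /816271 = -0.00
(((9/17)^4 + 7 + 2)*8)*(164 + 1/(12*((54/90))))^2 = 1470848337125/751689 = 1956724.57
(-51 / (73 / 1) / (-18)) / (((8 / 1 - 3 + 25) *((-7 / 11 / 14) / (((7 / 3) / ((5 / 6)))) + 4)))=1309 / 4030695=0.00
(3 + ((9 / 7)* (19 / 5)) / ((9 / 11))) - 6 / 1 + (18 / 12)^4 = 4499 / 560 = 8.03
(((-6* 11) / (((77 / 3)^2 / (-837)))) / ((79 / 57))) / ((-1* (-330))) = 429381 / 2341955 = 0.18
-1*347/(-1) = 347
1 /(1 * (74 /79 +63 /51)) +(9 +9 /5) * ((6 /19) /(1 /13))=12413989 /277115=44.80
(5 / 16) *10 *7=175 / 8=21.88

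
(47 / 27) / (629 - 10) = 47 / 16713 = 0.00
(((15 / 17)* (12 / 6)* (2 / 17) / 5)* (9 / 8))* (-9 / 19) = -243 / 10982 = -0.02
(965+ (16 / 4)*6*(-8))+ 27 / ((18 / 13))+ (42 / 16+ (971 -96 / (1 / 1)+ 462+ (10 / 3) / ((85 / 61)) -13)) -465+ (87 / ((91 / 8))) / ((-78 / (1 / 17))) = 799538413 / 482664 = 1656.51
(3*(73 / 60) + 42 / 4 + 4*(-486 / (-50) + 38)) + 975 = 1180.03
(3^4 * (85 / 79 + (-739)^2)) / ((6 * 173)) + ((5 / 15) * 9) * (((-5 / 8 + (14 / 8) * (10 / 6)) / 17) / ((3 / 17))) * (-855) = 4445283327 / 109336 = 40657.09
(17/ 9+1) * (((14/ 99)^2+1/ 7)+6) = 10993190/ 617463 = 17.80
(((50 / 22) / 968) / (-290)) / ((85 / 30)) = -15 / 5249464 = -0.00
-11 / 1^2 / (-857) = 11 / 857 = 0.01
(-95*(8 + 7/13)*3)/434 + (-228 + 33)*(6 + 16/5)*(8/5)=-2876.01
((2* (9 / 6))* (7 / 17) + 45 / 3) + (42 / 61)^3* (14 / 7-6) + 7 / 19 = 1121577407 / 73314863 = 15.30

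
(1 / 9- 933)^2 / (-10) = -35246408 / 405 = -87028.17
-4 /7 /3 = -4 /21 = -0.19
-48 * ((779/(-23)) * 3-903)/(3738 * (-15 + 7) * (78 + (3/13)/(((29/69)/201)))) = -2903654/339181759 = -0.01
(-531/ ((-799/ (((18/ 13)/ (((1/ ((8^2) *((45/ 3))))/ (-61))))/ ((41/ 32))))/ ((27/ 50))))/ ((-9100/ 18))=217617767424/ 4844237125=44.92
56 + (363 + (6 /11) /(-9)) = 13825 /33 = 418.94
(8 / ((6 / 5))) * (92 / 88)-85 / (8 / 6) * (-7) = 59825 / 132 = 453.22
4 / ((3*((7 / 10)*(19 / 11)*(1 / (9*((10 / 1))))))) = 13200 / 133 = 99.25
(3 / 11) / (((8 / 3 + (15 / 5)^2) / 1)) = 9 / 385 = 0.02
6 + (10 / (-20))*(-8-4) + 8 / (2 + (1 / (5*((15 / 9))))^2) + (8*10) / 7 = 27.40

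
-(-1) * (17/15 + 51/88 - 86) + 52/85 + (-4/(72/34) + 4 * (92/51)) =-1054885/13464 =-78.35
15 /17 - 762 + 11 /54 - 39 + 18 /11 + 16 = -7899439 /10098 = -782.28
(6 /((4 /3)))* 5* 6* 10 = 1350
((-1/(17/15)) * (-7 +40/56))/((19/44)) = 29040/2261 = 12.84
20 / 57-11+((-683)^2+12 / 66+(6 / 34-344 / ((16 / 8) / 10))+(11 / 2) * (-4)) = 4953628583 / 10659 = 464736.71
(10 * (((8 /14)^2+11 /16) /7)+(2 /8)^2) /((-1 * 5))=-8293 /27440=-0.30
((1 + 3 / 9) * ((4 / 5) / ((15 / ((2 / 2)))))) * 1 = 0.07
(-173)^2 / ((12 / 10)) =149645 / 6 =24940.83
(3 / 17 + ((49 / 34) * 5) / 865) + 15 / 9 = 32671 / 17646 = 1.85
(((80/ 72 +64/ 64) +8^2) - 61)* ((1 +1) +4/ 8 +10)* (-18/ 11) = -1150/ 11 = -104.55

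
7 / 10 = 0.70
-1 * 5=-5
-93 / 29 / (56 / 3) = -279 / 1624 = -0.17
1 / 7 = 0.14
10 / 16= 5 / 8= 0.62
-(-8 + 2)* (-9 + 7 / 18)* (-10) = 1550 / 3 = 516.67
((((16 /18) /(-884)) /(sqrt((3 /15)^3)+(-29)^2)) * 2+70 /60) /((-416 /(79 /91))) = -8103633253559 /3328445959046208 - 395 * sqrt(5) /1664222979523104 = -0.00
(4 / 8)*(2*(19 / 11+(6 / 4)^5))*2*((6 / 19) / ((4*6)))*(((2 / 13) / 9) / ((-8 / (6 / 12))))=-0.00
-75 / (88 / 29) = -2175 / 88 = -24.72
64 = 64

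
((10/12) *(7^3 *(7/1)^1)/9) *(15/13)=60025/234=256.52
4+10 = 14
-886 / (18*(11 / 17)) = -7531 / 99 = -76.07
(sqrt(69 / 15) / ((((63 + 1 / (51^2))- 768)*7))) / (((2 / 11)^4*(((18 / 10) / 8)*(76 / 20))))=-21156245*sqrt(115) / 487765264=-0.47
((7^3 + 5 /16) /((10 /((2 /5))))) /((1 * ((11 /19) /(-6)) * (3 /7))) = -730569 /2200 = -332.08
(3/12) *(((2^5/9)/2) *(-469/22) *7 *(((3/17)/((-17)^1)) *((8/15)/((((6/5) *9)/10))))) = 262640/772497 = 0.34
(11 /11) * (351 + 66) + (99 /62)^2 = 1612749 /3844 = 419.55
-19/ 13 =-1.46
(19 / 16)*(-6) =-57 / 8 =-7.12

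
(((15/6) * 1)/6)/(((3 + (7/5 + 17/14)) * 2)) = 0.04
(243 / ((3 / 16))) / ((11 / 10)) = 12960 / 11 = 1178.18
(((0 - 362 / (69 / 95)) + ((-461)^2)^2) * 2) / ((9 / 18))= 12465588284156 / 69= 180660699770.38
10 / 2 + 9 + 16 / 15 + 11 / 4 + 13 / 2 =1459 / 60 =24.32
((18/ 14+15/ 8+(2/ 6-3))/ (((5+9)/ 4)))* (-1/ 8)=-83/ 4704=-0.02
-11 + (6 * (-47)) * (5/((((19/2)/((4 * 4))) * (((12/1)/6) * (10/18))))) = -40817/19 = -2148.26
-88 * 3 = -264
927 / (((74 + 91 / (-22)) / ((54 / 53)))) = 1101276 / 81461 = 13.52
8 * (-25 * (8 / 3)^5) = -6553600 / 243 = -26969.55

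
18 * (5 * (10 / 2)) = 450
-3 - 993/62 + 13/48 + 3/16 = -13807/744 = -18.56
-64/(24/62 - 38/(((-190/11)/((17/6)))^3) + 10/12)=-77352192000/1677761293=-46.10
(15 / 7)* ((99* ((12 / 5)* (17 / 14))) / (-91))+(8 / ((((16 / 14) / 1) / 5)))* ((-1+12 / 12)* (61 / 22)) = -30294 / 4459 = -6.79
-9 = -9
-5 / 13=-0.38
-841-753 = -1594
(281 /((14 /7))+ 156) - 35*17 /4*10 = -1191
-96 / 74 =-48 / 37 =-1.30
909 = 909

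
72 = 72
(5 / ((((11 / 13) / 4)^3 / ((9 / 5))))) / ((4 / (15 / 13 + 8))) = 2895984 / 1331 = 2175.80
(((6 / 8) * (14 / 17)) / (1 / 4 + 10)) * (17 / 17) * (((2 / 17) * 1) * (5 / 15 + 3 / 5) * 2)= 784 / 59245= 0.01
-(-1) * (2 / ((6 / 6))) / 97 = 2 / 97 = 0.02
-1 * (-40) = 40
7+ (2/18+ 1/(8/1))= 521/72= 7.24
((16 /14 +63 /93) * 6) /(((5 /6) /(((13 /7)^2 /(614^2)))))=120159 /1002149617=0.00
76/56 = 19/14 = 1.36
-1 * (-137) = 137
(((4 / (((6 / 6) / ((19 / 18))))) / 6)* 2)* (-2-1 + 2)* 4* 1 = -152 / 27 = -5.63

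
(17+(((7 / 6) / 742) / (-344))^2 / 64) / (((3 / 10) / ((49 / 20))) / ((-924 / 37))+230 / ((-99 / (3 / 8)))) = -196492879477411517 / 10126496118226944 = -19.40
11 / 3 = 3.67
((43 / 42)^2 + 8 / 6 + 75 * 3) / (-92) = -401101 / 162288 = -2.47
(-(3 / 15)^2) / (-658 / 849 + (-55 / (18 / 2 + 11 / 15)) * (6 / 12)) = 247908 / 22314025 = 0.01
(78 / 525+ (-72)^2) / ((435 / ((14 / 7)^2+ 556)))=14515616 / 2175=6673.85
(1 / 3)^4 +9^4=531442 / 81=6561.01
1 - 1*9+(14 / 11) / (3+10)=-1130 / 143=-7.90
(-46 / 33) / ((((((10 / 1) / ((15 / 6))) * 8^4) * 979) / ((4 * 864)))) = -207 / 689216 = -0.00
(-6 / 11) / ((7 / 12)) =-0.94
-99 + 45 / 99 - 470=-6254 / 11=-568.55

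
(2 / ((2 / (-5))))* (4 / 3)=-20 / 3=-6.67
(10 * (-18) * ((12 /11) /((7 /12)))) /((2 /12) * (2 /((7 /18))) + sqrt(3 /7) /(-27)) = -37791360 /96151 - 233280 * sqrt(21) /96151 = -404.16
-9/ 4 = -2.25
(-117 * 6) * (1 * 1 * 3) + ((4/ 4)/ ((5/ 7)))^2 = -52601/ 25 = -2104.04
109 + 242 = 351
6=6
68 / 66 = 34 / 33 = 1.03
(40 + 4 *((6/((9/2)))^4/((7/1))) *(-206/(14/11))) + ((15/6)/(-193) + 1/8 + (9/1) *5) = -1269758251/6128136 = -207.20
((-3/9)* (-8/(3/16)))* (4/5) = 512/45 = 11.38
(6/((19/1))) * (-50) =-15.79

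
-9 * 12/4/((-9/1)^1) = 3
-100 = -100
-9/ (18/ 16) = -8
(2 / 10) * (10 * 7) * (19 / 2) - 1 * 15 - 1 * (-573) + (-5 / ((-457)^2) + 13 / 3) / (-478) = 103472252992 / 149744733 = 690.99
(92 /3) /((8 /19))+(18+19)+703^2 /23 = 2980411 /138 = 21597.18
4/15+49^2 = 36019/15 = 2401.27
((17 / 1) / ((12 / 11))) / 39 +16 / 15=1.47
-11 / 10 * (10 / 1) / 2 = -11 / 2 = -5.50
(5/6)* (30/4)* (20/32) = 125/32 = 3.91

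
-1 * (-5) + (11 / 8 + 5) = 91 / 8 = 11.38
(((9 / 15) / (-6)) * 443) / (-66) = 0.67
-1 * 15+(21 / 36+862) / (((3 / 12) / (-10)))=-34518.33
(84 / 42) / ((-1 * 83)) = -2 / 83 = -0.02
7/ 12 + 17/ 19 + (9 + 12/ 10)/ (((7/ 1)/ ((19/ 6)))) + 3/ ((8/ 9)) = 151099/ 15960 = 9.47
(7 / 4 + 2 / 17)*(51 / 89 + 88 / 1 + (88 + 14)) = 2154047 / 6052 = 355.92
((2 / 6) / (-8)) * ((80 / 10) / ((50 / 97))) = -97 / 150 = -0.65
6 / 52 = 3 / 26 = 0.12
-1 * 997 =-997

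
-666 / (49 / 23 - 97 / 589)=-338.80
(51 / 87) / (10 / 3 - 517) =-51 / 44689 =-0.00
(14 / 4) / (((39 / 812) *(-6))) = -1421 / 117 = -12.15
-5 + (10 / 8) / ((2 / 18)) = 6.25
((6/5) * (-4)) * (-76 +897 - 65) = -18144/5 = -3628.80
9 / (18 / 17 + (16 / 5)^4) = 0.08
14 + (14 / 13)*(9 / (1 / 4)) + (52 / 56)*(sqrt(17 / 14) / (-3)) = 686 / 13- 13*sqrt(238) / 588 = 52.43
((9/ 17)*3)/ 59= 27/ 1003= 0.03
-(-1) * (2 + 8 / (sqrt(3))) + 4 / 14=16 / 7 + 8 * sqrt(3) / 3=6.90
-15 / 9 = -5 / 3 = -1.67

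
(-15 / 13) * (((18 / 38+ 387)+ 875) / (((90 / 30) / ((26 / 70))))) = -23987 / 133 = -180.35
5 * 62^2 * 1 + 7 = 19227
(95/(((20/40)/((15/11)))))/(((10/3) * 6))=285/22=12.95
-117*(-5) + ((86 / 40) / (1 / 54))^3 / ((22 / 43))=67305130083 / 22000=3059324.09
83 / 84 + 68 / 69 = 1271 / 644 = 1.97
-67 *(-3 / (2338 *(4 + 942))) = 201 / 2211748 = 0.00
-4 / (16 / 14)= -7 / 2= -3.50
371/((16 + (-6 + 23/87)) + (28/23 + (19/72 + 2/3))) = 17816904/596089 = 29.89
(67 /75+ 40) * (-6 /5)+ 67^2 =554991 /125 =4439.93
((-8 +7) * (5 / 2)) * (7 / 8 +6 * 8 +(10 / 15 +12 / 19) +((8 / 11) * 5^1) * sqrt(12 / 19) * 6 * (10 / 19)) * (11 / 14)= -1258345 / 12768- 6000 * sqrt(57) / 2527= -116.48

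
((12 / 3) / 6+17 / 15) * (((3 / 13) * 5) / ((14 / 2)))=27 / 91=0.30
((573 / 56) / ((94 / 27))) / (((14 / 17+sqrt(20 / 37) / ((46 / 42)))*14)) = 5147836011 / 6776494592 -308507211*sqrt(185) / 6776494592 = 0.14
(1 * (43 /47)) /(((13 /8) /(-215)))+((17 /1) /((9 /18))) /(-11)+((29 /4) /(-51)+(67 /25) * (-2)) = -4443701381 /34277100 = -129.64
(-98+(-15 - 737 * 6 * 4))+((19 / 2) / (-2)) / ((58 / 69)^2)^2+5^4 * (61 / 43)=-32941283988769 / 1946437312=-16923.89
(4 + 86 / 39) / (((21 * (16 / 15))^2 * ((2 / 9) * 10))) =1815 / 326144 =0.01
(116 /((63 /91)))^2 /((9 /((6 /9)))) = 4548128 /2187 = 2079.62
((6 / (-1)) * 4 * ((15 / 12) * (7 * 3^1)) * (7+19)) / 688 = -4095 / 172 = -23.81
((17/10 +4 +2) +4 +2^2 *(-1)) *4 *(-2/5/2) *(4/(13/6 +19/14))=-6468/925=-6.99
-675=-675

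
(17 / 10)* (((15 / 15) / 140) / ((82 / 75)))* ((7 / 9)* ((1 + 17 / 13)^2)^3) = 258187500 / 197899169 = 1.30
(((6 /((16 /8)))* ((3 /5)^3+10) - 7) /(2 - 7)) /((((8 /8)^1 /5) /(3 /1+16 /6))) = -50252 /375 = -134.01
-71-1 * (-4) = -67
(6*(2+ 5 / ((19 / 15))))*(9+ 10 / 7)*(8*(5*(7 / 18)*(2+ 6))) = 2639680 / 57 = 46310.18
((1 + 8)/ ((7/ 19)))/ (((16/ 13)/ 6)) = 6669/ 56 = 119.09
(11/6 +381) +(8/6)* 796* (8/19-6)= -210455/38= -5538.29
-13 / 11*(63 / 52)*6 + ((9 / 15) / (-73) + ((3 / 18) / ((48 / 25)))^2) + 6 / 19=-52364179283 / 6327383040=-8.28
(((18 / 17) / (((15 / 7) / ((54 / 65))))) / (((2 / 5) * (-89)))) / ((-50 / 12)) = 6804 / 2458625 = 0.00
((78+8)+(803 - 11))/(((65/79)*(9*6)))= 34681/1755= 19.76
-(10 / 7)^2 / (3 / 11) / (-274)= 550 / 20139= 0.03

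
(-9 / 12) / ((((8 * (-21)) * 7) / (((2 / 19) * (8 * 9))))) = 9 / 1862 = 0.00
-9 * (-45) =405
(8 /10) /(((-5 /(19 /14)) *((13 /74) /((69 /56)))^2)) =-123838371 /11593400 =-10.68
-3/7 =-0.43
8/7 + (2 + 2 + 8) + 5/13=1231/91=13.53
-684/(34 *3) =-114/17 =-6.71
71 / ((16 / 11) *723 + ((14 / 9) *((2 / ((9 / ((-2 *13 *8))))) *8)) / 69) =4365009 / 64141040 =0.07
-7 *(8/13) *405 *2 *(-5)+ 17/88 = 19958621/1144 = 17446.35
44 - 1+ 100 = 143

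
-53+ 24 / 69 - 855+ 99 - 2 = -18645 / 23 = -810.65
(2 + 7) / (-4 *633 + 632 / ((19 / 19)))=-9 / 1900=-0.00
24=24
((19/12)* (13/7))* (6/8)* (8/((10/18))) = 2223/70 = 31.76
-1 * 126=-126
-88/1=-88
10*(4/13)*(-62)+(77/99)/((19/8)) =-423352/2223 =-190.44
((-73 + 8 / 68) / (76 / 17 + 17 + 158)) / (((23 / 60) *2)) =-4130 / 7797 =-0.53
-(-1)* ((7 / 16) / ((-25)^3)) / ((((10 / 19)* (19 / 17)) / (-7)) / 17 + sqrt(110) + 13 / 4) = 371853699 / 407082247437500 - 28647703* sqrt(110) / 101770561859375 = -0.00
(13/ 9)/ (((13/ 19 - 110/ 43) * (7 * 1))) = -10621/ 96453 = -0.11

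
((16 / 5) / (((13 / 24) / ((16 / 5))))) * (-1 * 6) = -36864 / 325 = -113.43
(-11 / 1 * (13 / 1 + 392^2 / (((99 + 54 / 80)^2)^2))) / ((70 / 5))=-36138738187588223 / 3537634644271854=-10.22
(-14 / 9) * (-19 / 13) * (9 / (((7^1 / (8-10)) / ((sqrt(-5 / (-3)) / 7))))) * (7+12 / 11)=-6764 * sqrt(15) / 3003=-8.72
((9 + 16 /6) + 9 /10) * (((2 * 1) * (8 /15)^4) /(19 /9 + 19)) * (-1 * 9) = -772096 /890625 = -0.87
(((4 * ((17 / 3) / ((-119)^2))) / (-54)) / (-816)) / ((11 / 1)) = 1 / 302818824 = 0.00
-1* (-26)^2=-676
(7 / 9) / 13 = 7 / 117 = 0.06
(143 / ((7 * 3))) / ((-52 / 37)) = -407 / 84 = -4.85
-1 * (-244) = 244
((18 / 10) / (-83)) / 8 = -9 / 3320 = -0.00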